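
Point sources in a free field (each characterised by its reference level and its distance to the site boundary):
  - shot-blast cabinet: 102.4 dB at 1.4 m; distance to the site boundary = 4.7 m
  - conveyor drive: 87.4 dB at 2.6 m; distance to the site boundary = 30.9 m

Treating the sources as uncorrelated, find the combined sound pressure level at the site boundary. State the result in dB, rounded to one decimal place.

91.9 dB

Apply inverse-square spreading to bring every level to the receiver, then sum 10^(L/10).
shot-blast cabinet: 102.4 − 20·log₁₀(4.7/1.4) = 102.4 − 10.52 = 91.88 dB.
conveyor drive: 87.4 − 20·log₁₀(30.9/2.6) = 87.4 − 21.50 = 65.90 dB.
Σ 10^(L/10) = 1.546e+09 → L_total = 10·log₁₀(1.546e+09) = 91.89 dB.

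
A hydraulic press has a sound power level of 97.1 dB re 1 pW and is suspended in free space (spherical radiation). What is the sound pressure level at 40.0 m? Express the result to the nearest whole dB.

L_p = L_w − 10·log₁₀(4π·r²) with r = 40.0 m.
4π·r² = 2.011e+04 m², 10·log₁₀ of that is 43.033 dB.
L_p = 97.1 − 43.033 = 54.07 dB.

54 dB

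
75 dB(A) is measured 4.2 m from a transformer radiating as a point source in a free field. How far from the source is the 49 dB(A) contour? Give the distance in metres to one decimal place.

83.8 m

Point-source spreading drops the level by 20·log₁₀(r₂/r₁); inverting, r₂/r₁ = 10^(ΔL/20).
r₂ = 4.2·10^((75−49)/20) = 4.2·10^(26.0/20) = 83.80 m.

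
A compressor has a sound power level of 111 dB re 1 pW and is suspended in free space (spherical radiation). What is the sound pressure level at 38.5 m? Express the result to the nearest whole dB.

68 dB

L_p = L_w − 10·log₁₀(4π·r²) with r = 38.5 m.
4π·r² = 1.863e+04 m², 10·log₁₀ of that is 42.701 dB.
L_p = 111 − 42.701 = 68.30 dB.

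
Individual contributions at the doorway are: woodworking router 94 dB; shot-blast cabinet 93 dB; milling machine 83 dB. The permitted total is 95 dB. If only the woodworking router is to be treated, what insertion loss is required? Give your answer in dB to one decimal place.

4.1 dB

The untreated sources together contribute 10^(93/10) + 10^(83/10) = 2.195e+09, i.e. 93.41 dB.
The limit corresponds to 10^(95/10) = 3.162e+09; subtracting the fixed part leaves 9.675e+08 for the woodworking router, i.e. 89.86 dB.
Required insertion loss = 94 − 89.86 = 4.14 dB.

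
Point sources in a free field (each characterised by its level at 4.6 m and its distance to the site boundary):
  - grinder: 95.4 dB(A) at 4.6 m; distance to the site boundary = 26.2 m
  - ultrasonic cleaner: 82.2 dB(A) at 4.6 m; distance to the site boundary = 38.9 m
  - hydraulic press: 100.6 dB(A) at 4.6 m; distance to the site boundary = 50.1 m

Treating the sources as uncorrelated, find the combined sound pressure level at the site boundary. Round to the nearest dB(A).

83 dB(A)

Propagate each source to the receiver with L = L_ref − 20·log₁₀(r/r_ref), then add intensities.
grinder: 95.4 − 20·log₁₀(26.2/4.6) = 95.4 − 15.11 = 80.29 dB(A).
ultrasonic cleaner: 82.2 − 20·log₁₀(38.9/4.6) = 82.2 − 18.54 = 63.66 dB(A).
hydraulic press: 100.6 − 20·log₁₀(50.1/4.6) = 100.6 − 20.74 = 79.86 dB(A).
Σ 10^(L/10) = 2.060e+08 → L_total = 10·log₁₀(2.060e+08) = 83.14 dB(A).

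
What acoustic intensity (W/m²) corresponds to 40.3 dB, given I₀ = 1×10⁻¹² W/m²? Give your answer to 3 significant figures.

I/I₀ = 10^(40.3/10) = 1.072e+04, so I = 1.072e+04 × 10⁻¹² W/m².

1.07e-08 W/m²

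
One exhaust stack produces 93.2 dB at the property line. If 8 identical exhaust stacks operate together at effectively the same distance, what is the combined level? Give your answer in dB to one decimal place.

102.2 dB

N identical incoherent sources raise the level by 10·log₁₀ N.
L_total = 93.2 + 10·log₁₀(8) = 93.2 + 9.031 = 102.23 dB.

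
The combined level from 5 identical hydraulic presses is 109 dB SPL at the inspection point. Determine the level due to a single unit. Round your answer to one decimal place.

For N identical incoherent sources L_total = L₁ + 10·log₁₀ N, so L₁ = 109 − 10·log₁₀(5) = 109 − 6.990.

102.0 dB SPL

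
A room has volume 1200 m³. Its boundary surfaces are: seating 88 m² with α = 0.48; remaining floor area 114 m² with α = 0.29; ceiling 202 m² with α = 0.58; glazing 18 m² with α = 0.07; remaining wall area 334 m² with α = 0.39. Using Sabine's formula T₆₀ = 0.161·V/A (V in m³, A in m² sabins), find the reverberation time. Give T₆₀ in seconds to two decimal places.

0.60 s

Summing Sᵢαᵢ: 88·0.48 + 114·0.29 + 202·0.58 + 18·0.07 + 334·0.39 = 323.98 m².
T₆₀ = 0.161·V/A = 0.161·1200/323.98 = 0.596 s.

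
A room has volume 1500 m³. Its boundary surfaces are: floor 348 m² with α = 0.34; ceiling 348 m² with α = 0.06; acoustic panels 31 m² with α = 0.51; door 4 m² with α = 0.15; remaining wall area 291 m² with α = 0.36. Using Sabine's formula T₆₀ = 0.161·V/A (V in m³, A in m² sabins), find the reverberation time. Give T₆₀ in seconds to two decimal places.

0.93 s

Summing Sᵢαᵢ: 348·0.34 + 348·0.06 + 31·0.51 + 4·0.15 + 291·0.36 = 260.37 m².
T₆₀ = 0.161·V/A = 0.161·1500/260.37 = 0.928 s.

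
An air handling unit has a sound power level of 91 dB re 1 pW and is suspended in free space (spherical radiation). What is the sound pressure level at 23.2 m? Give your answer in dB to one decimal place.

52.7 dB

Free-field spherical radiation: L_p = L_w − 10·log₁₀(4π·r²), r = 23.2 m.
4π·r² = 6764 m², 10·log₁₀ of that is 38.302 dB.
L_p = 91 − 38.302 = 52.70 dB.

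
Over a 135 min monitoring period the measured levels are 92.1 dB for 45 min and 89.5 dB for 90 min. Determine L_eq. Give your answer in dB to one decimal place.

The energy average is taken in the linear domain: L_eq = 10·log₁₀[(Σ tᵢ·10^(Lᵢ/10))/T], T = 135 min.
Σ tᵢ·10^(Lᵢ/10) = 45·10^(92.1/10) + 90·10^(89.5/10) = 1.532e+11.
L_eq = 10·log₁₀(1.532e+11/135) = 90.55 dB.

90.5 dB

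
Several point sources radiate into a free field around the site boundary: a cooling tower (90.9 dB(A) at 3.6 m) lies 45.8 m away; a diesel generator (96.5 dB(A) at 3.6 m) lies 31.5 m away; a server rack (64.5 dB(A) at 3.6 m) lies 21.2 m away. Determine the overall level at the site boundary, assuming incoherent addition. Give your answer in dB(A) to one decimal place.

Propagate each source to the receiver with L = L_ref − 20·log₁₀(r/r_ref), then add intensities.
cooling tower: 90.9 − 20·log₁₀(45.8/3.6) = 90.9 − 22.09 = 68.81 dB(A).
diesel generator: 96.5 − 20·log₁₀(31.5/3.6) = 96.5 − 18.84 = 77.66 dB(A).
server rack: 64.5 − 20·log₁₀(21.2/3.6) = 64.5 − 15.40 = 49.10 dB(A).
Σ 10^(L/10) = 6.602e+07 → L_total = 10·log₁₀(6.602e+07) = 78.20 dB(A).

78.2 dB(A)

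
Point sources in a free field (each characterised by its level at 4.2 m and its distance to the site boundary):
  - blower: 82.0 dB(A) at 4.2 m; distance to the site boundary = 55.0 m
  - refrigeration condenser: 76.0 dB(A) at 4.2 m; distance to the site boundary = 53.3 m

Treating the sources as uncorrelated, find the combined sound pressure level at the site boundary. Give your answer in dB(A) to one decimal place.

First find each source's level at the receiver (point-source: −20·log₁₀(r/r_ref)), then combine on an intensity basis.
blower: 82.0 − 20·log₁₀(55.0/4.2) = 82.0 − 22.34 = 59.66 dB(A).
refrigeration condenser: 76.0 − 20·log₁₀(53.3/4.2) = 76.0 − 22.07 = 53.93 dB(A).
Σ 10^(L/10) = 1.171e+06 → L_total = 10·log₁₀(1.171e+06) = 60.69 dB(A).

60.7 dB(A)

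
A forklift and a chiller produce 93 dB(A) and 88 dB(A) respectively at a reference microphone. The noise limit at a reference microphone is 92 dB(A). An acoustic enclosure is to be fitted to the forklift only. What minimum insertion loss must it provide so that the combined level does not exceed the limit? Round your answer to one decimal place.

Fixed contribution from the other source: Σ 10^(L/10) = 10^(88/10) = 6.310e+08 (88.00 dB(A)).
The limit corresponds to 10^(92/10) = 1.585e+09; subtracting the fixed part leaves 9.539e+08 for the forklift, i.e. 89.80 dB(A).
So the forklift must be reduced from 93 to 89.80 dB(A): IL = 3.20 dB.

3.2 dB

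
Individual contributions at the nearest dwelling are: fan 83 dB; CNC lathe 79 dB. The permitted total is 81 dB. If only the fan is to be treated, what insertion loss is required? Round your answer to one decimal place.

6.3 dB

Everything except the fan sums to 10^(79/10) = 7.943e+07 in linear terms, 79.00 dB.
The limit corresponds to 10^(81/10) = 1.259e+08; subtracting the fixed part leaves 4.646e+07 for the fan, i.e. 76.67 dB.
Required insertion loss = 83 − 76.67 = 6.33 dB.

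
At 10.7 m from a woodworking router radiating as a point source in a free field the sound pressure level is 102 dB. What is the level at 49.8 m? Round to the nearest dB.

89 dB

For a point source, L₂ = L₁ − 20·log₁₀(r₂/r₁).
L₂ = 102 − 20·log₁₀(49.8/10.7) = 102 − 13.357 = 88.64 dB.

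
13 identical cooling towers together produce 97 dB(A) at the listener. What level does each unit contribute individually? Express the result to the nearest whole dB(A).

Dividing the total intensity by 13 lowers the level by 10·log₁₀ 13 = 11.139 dB: L₁ = 97 − 11.139.

86 dB(A)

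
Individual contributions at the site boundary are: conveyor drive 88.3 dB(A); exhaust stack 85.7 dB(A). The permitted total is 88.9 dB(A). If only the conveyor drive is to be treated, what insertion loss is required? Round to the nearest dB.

Everything except the conveyor drive sums to 10^(85.7/10) = 3.715e+08 in linear terms, 85.70 dB(A).
The limit corresponds to 10^(88.9/10) = 7.762e+08; subtracting the fixed part leaves 4.047e+08 for the conveyor drive, i.e. 86.07 dB(A).
So the conveyor drive must be reduced from 88.3 to 86.07 dB(A): IL = 2.23 dB.

2 dB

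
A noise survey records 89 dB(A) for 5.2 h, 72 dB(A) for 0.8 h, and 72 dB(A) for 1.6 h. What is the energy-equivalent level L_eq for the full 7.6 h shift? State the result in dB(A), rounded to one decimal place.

87.4 dB(A)

The energy average is taken in the linear domain: L_eq = 10·log₁₀[(Σ tᵢ·10^(Lᵢ/10))/T], T = 7.6 h.
Σ tᵢ·10^(Lᵢ/10) = 5.2·10^(89/10) + 0.8·10^(72/10) + 1.6·10^(72/10) = 4.169e+09.
L_eq = 10·log₁₀(4.169e+09/7.6) = 87.39 dB(A).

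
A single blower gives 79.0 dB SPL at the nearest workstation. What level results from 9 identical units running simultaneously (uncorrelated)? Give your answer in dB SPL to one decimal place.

With 9 equal, uncorrelated contributions the intensity is 9× that of one unit, giving a rise of 10·log₁₀ 9.
L_total = 79.0 + 10·log₁₀(9) = 79.0 + 9.542 = 88.54 dB SPL.

88.5 dB SPL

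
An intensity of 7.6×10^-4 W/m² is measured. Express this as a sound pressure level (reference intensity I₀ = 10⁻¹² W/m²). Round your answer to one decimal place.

Dividing by I₀ shifts the exponent by 12: I/I₀ = 7.6×10^8.
L = 10·(0.8808 + 8) = 88.81 dB.

88.8 dB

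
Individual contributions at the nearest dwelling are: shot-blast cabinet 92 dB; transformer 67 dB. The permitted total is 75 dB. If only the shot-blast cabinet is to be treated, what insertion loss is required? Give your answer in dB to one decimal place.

17.7 dB

Everything except the shot-blast cabinet sums to 10^(67/10) = 5.012e+06 in linear terms, 67.00 dB.
The limit corresponds to 10^(75/10) = 3.162e+07; subtracting the fixed part leaves 2.661e+07 for the shot-blast cabinet, i.e. 74.25 dB.
So the shot-blast cabinet must be reduced from 92 to 74.25 dB: IL = 17.75 dB.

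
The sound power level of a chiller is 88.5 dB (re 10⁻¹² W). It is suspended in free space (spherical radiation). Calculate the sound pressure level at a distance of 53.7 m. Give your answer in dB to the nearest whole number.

43 dB

The power spreads over a sphere of area 4π·r², so L_p = L_w − 10·log₁₀(4π·r²).
4π·r² = 3.624e+04 m², 10·log₁₀ of that is 45.592 dB.
L_p = 88.5 − 45.592 = 42.91 dB.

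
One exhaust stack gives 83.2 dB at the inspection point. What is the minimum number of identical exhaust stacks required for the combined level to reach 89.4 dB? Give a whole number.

5

Need L₁ + 10·log₁₀ N ≥ 89.4, i.e. log₁₀ N ≥ 0.62.
N ≥ 10^(6.2/10) = 4.169, so N = 5.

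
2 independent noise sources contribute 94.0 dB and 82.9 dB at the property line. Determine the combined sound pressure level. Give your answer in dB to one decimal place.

For uncorrelated sources the intensities add, so convert each level to linear form, sum, and take 10·log₁₀ of the total.
Σ 10^(L/10) = 10^(94.0/10) + 10^(82.9/10) = 2.707e+09.
L_total = 10·log₁₀(2.707e+09) = 94.32 dB.

94.3 dB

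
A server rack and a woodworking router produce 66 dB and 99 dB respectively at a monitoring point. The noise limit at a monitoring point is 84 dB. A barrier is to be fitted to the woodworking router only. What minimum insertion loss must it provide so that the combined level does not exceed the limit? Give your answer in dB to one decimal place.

15.1 dB

Everything except the woodworking router sums to 10^(66/10) = 3.981e+06 in linear terms, 66.00 dB.
To meet 84 dB overall, the treated woodworking router may contribute at most 10^(84/10) − 3.981e+06 = 2.472e+08, i.e. 83.93 dB.
Required insertion loss = 99 − 83.93 = 15.07 dB.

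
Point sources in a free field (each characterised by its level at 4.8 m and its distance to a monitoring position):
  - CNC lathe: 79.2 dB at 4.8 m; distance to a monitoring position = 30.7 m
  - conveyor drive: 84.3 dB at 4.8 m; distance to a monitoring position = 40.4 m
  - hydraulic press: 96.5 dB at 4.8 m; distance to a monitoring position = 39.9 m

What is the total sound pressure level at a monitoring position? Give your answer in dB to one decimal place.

Apply inverse-square spreading to bring every level to the receiver, then sum 10^(L/10).
CNC lathe: 79.2 − 20·log₁₀(30.7/4.8) = 79.2 − 16.12 = 63.08 dB.
conveyor drive: 84.3 − 20·log₁₀(40.4/4.8) = 84.3 − 18.50 = 65.80 dB.
hydraulic press: 96.5 − 20·log₁₀(39.9/4.8) = 96.5 − 18.39 = 78.11 dB.
Σ 10^(L/10) = 7.048e+07 → L_total = 10·log₁₀(7.048e+07) = 78.48 dB.

78.5 dB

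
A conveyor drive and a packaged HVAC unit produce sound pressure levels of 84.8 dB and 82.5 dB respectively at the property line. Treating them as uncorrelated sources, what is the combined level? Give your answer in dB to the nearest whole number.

87 dB

For uncorrelated sources the intensities add, so convert each level to linear form, sum, and take 10·log₁₀ of the total.
Σ 10^(L/10) = 10^(84.8/10) + 10^(82.5/10) = 4.798e+08.
L_total = 10·log₁₀(4.798e+08) = 86.81 dB.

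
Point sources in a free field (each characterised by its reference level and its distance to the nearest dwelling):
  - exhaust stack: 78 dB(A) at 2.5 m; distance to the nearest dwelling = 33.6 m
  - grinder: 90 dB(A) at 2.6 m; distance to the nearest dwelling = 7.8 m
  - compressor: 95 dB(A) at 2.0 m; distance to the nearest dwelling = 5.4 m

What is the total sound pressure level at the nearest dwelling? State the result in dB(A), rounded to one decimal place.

Propagate each source to the receiver with L = L_ref − 20·log₁₀(r/r_ref), then add intensities.
exhaust stack: 78 − 20·log₁₀(33.6/2.5) = 78 − 22.57 = 55.43 dB(A).
grinder: 90 − 20·log₁₀(7.8/2.6) = 90 − 9.54 = 80.46 dB(A).
compressor: 95 − 20·log₁₀(5.4/2.0) = 95 − 8.63 = 86.37 dB(A).
Σ 10^(L/10) = 5.452e+08 → L_total = 10·log₁₀(5.452e+08) = 87.37 dB(A).

87.4 dB(A)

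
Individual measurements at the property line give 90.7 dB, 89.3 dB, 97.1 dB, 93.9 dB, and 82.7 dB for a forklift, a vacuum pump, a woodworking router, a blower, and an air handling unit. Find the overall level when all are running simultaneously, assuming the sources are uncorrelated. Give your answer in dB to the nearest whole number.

Incoherent sources combine by intensity addition: L_total = 10·log₁₀(Σ 10^(L_i/10)).
Σ 10^(L/10) = 10^(90.7/10) + 10^(89.3/10) + 10^(97.1/10) + 10^(93.9/10) + 10^(82.7/10) = 9.796e+09.
L_total = 10·log₁₀(9.796e+09) = 99.91 dB.

100 dB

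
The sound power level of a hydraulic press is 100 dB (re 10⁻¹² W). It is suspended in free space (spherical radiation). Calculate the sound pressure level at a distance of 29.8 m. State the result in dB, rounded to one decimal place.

Free-field spherical radiation: L_p = L_w − 10·log₁₀(4π·r²), r = 29.8 m.
4π·r² = 1.116e+04 m², 10·log₁₀ of that is 40.476 dB.
L_p = 100 − 40.476 = 59.52 dB.

59.5 dB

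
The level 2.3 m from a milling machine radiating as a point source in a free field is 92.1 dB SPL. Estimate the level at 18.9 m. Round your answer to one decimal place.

73.8 dB SPL

Point-source attenuation: ΔL = 20·log₁₀(r₂/r₁) = 20·log₁₀(18.9/2.3) = 18.295 dB.
L₂ = 92.1 − 20·log₁₀(18.9/2.3) = 92.1 − 18.295 = 73.81 dB SPL.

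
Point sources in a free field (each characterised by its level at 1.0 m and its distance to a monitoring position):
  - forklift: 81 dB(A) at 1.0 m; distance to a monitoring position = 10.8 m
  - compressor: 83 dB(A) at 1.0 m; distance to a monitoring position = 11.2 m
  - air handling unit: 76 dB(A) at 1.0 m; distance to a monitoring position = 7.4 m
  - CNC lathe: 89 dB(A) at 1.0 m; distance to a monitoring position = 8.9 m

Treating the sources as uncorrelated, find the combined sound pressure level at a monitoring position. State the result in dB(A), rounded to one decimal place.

Propagate each source to the receiver with L = L_ref − 20·log₁₀(r/r_ref), then add intensities.
forklift: 81 − 20·log₁₀(10.8/1.0) = 81 − 20.67 = 60.33 dB(A).
compressor: 83 − 20·log₁₀(11.2/1.0) = 83 − 20.98 = 62.02 dB(A).
air handling unit: 76 − 20·log₁₀(7.4/1.0) = 76 − 17.38 = 58.62 dB(A).
CNC lathe: 89 − 20·log₁₀(8.9/1.0) = 89 − 18.99 = 70.01 dB(A).
Σ 10^(L/10) = 1.343e+07 → L_total = 10·log₁₀(1.343e+07) = 71.28 dB(A).

71.3 dB(A)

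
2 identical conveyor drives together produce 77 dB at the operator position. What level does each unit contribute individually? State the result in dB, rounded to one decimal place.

74.0 dB

For N identical incoherent sources L_total = L₁ + 10·log₁₀ N, so L₁ = 77 − 10·log₁₀(2) = 77 − 3.010.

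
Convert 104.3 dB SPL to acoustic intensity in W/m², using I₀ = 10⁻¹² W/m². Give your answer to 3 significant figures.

I/I₀ = 10^(104.3/10) = 2.692e+10, so I = 2.692e+10 × 10⁻¹² W/m².

0.0269 W/m²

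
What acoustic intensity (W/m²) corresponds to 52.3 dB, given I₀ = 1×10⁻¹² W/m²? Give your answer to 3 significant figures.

1.70e-07 W/m²

L = 10·log₁₀(I/I₀) ⇒ I = I₀·10^(L/10) = 10⁻¹² × 10^5.23.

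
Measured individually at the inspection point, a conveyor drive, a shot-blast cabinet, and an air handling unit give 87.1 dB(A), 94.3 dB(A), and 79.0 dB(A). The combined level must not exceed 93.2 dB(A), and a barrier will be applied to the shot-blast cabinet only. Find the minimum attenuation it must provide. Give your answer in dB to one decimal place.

2.5 dB

Everything except the shot-blast cabinet sums to 10^(87.1/10) + 10^(79.0/10) = 5.923e+08 in linear terms, 87.73 dB(A).
The limit corresponds to 10^(93.2/10) = 2.089e+09; subtracting the fixed part leaves 1.497e+09 for the shot-blast cabinet, i.e. 91.75 dB(A).
So the shot-blast cabinet must be reduced from 94.3 to 91.75 dB(A): IL = 2.55 dB.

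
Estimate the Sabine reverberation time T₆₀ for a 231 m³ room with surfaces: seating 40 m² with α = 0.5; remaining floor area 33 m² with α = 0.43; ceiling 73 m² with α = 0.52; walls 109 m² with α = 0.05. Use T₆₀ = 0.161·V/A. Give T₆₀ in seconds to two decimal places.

0.48 s

Summing Sᵢαᵢ: 40·0.5 + 33·0.43 + 73·0.52 + 109·0.05 = 77.60 m².
T₆₀ = 0.161 × 231 / 77.60 = 0.479 s.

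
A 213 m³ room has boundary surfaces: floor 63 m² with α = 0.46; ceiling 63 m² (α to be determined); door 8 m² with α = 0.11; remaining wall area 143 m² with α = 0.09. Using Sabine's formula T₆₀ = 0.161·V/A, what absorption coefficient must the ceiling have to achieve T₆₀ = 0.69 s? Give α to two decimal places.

A = 0.161·V/T₆₀ = 0.161·213/0.69 = 49.70 m² sabins.
Absorption from the other surfaces = 63·0.46 + 8·0.11 + 143·0.09 = 42.73 m², so the ceiling must supply 6.97 m² over 63 m².
α = 6.97/63 = 0.111.

0.11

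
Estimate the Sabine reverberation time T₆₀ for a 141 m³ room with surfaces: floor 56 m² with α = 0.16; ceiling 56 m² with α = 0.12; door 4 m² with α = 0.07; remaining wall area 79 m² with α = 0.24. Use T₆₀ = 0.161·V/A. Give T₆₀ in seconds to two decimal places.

0.65 s

Total absorption A = 56·0.16 + 56·0.12 + 4·0.07 + 79·0.24 = 34.92 m² sabins.
T₆₀ = 0.161 × 141 / 34.92 = 0.650 s.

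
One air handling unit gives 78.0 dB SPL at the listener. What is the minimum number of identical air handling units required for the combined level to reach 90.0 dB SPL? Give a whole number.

N identical sources give L₁ + 10·log₁₀ N, so require 10·log₁₀ N ≥ 90.0 − 78.0 = 12.0 dB.
N ≥ 10^(12.0/10) = 15.849, so N = 16.

16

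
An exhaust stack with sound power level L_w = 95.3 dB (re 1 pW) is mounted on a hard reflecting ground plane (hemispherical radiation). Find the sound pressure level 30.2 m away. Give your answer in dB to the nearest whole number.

58 dB

L_p = L_w − 10·log₁₀(2π·r²) with r = 30.2 m.
2π·r² = 5731 m², 10·log₁₀ of that is 37.582 dB.
L_p = 95.3 − 37.582 = 57.72 dB.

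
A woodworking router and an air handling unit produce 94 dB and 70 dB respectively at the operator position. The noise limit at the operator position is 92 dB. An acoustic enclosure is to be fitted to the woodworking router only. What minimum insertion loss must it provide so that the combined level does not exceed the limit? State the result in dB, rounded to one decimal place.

2.0 dB

Everything except the woodworking router sums to 10^(70/10) = 1.000e+07 in linear terms, 70.00 dB.
To meet 92 dB overall, the treated woodworking router may contribute at most 10^(92/10) − 1.000e+07 = 1.575e+09, i.e. 91.97 dB.
Required insertion loss = 94 − 91.97 = 2.03 dB.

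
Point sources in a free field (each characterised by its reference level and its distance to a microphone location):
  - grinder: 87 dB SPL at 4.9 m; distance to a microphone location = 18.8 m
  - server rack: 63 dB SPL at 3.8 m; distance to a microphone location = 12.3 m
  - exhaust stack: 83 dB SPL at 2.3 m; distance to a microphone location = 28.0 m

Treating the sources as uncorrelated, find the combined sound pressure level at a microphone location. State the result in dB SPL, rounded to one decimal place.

75.5 dB SPL

Apply inverse-square spreading to bring every level to the receiver, then sum 10^(L/10).
grinder: 87 − 20·log₁₀(18.8/4.9) = 87 − 11.68 = 75.32 dB SPL.
server rack: 63 − 20·log₁₀(12.3/3.8) = 63 − 10.20 = 52.80 dB SPL.
exhaust stack: 83 − 20·log₁₀(28.0/2.3) = 83 − 21.71 = 61.29 dB SPL.
Σ 10^(L/10) = 3.558e+07 → L_total = 10·log₁₀(3.558e+07) = 75.51 dB SPL.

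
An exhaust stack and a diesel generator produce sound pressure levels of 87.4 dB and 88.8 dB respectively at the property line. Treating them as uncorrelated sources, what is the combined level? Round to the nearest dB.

For uncorrelated sources the intensities add, so convert each level to linear form, sum, and take 10·log₁₀ of the total.
Σ 10^(L/10) = 10^(87.4/10) + 10^(88.8/10) = 1.308e+09.
L_total = 10·log₁₀(1.308e+09) = 91.17 dB.

91 dB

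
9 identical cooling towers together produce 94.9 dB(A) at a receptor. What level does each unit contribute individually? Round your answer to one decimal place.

85.4 dB(A)

9 equal contributions raise the level by 10·log₁₀ 9 = 9.542 dB, so each unit alone gives 94.9 − 9.542.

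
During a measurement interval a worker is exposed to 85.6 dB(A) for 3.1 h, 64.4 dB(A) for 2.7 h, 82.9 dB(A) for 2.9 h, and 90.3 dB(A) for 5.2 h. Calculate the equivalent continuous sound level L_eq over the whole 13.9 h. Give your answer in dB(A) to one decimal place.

The energy average is taken in the linear domain: L_eq = 10·log₁₀[(Σ tᵢ·10^(Lᵢ/10))/T], T = 13.9 h.
Σ tᵢ·10^(Lᵢ/10) = 3.1·10^(85.6/10) + 2.7·10^(64.4/10) + 2.9·10^(82.9/10) + 5.2·10^(90.3/10) = 7.270e+09.
L_eq = 10·log₁₀(7.270e+09/13.9) = 87.19 dB(A).

87.2 dB(A)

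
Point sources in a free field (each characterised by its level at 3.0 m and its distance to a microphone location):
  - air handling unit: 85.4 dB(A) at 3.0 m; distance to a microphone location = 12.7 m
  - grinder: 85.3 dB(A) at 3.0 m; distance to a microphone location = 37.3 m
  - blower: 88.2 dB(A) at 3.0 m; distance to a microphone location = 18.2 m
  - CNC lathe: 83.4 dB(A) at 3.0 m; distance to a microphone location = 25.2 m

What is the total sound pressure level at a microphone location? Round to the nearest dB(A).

Propagate each source to the receiver with L = L_ref − 20·log₁₀(r/r_ref), then add intensities.
air handling unit: 85.4 − 20·log₁₀(12.7/3.0) = 85.4 − 12.53 = 72.87 dB(A).
grinder: 85.3 − 20·log₁₀(37.3/3.0) = 85.3 − 21.89 = 63.41 dB(A).
blower: 88.2 − 20·log₁₀(18.2/3.0) = 88.2 − 15.66 = 72.54 dB(A).
CNC lathe: 83.4 − 20·log₁₀(25.2/3.0) = 83.4 − 18.49 = 64.91 dB(A).
Σ 10^(L/10) = 4.259e+07 → L_total = 10·log₁₀(4.259e+07) = 76.29 dB(A).

76 dB(A)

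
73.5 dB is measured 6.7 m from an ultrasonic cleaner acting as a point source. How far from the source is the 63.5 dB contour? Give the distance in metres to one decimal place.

Point-source spreading drops the level by 20·log₁₀(r₂/r₁); inverting, r₂/r₁ = 10^(ΔL/20).
r₂ = 6.7·10^((73.5−63.5)/20) = 6.7·10^(10.0/20) = 21.19 m.

21.2 m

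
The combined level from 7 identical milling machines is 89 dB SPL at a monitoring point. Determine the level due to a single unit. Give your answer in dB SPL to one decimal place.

80.5 dB SPL

Dividing the total intensity by 7 lowers the level by 10·log₁₀ 7 = 8.451 dB: L₁ = 89 − 8.451.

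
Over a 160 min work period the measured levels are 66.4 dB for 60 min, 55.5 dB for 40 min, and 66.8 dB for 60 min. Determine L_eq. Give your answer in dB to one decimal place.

Weight each interval's intensity by its duration and average over T = 160 min:
Σ tᵢ·10^(Lᵢ/10) = 60·10^(66.4/10) + 40·10^(55.5/10) + 60·10^(66.8/10) = 5.633e+08.
L_eq = 10·log₁₀(5.633e+08/160) = 65.47 dB.

65.5 dB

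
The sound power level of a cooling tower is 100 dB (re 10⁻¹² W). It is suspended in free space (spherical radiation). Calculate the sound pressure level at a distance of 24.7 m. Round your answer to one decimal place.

61.2 dB

L_p = L_w − 10·log₁₀(4π·r²) with r = 24.7 m.
4π·r² = 7667 m², 10·log₁₀ of that is 38.846 dB.
L_p = 100 − 38.846 = 61.15 dB.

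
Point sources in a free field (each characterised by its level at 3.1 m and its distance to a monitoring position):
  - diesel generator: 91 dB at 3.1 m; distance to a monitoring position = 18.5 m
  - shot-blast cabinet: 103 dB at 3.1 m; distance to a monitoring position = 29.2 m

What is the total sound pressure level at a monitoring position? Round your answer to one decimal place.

Apply inverse-square spreading to bring every level to the receiver, then sum 10^(L/10).
diesel generator: 91 − 20·log₁₀(18.5/3.1) = 91 − 15.52 = 75.48 dB.
shot-blast cabinet: 103 − 20·log₁₀(29.2/3.1) = 103 − 19.48 = 83.52 dB.
Σ 10^(L/10) = 2.602e+08 → L_total = 10·log₁₀(2.602e+08) = 84.15 dB.

84.2 dB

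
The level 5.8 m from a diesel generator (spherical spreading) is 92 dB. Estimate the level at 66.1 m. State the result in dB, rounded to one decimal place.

70.9 dB

For a point source, L₂ = L₁ − 20·log₁₀(r₂/r₁).
L₂ = 92 − 20·log₁₀(66.1/5.8) = 92 − 21.135 = 70.86 dB.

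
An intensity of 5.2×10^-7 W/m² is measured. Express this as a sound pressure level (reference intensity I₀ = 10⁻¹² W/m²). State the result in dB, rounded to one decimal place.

I/I₀ = 5.2×10^-7/10⁻¹² = 5.2×10^5, and L = 10·log₁₀(I/I₀).
L = 10·(0.7160 + 5) = 57.16 dB.

57.2 dB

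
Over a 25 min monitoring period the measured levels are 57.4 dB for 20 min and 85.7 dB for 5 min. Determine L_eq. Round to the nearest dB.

79 dB

L_eq = 10·log₁₀[(1/T)·Σ tᵢ·10^(Lᵢ/10)] with T = 25 min.
Σ tᵢ·10^(Lᵢ/10) = 20·10^(57.4/10) + 5·10^(85.7/10) = 1.869e+09.
L_eq = 10·log₁₀(1.869e+09/25) = 78.74 dB.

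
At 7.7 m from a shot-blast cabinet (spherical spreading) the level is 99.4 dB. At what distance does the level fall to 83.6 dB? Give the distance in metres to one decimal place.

47.5 m

For a point source L₁ − L₂ = 20·log₁₀(r₂/r₁), so r₂ = r₁·10^((L₁−L₂)/20).
r₂ = 7.7·10^((99.4−83.6)/20) = 7.7·10^(15.8/20) = 47.48 m.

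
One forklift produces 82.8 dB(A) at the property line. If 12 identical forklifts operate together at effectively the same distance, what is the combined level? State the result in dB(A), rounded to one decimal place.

L_total = L₁ + 10·log₁₀ N for N identical incoherent sources.
L_total = 82.8 + 10·log₁₀(12) = 82.8 + 10.792 = 93.59 dB(A).

93.6 dB(A)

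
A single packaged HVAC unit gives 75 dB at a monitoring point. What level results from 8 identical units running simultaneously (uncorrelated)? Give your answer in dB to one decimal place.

N identical incoherent sources raise the level by 10·log₁₀ N.
L_total = 75 + 10·log₁₀(8) = 75 + 9.031 = 84.03 dB.

84.0 dB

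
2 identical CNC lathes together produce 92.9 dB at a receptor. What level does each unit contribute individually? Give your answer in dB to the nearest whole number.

Dividing the total intensity by 2 lowers the level by 10·log₁₀ 2 = 3.010 dB: L₁ = 92.9 − 3.010.

90 dB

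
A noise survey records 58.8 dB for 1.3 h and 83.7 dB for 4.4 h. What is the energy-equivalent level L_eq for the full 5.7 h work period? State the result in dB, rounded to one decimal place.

L_eq = 10·log₁₀[(1/T)·Σ tᵢ·10^(Lᵢ/10)] with T = 5.7 h.
Σ tᵢ·10^(Lᵢ/10) = 1.3·10^(58.8/10) + 4.4·10^(83.7/10) = 1.032e+09.
L_eq = 10·log₁₀(1.032e+09/5.7) = 82.58 dB.

82.6 dB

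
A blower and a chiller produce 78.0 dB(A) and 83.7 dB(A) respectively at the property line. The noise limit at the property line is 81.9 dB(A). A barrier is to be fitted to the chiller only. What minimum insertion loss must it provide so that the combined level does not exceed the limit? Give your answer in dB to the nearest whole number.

4 dB

Everything except the chiller sums to 10^(78.0/10) = 6.310e+07 in linear terms, 78.00 dB(A).
To meet 81.9 dB(A) overall, the treated chiller may contribute at most 10^(81.9/10) − 6.310e+07 = 9.179e+07, i.e. 79.63 dB(A).
So the chiller must be reduced from 83.7 to 79.63 dB(A): IL = 4.07 dB.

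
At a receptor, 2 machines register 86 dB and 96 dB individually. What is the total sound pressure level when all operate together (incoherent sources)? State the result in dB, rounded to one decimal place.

Incoherent sources combine by intensity addition: L_total = 10·log₁₀(Σ 10^(L_i/10)).
Σ 10^(L/10) = 10^(86/10) + 10^(96/10) = 4.379e+09.
L_total = 10·log₁₀(4.379e+09) = 96.41 dB.

96.4 dB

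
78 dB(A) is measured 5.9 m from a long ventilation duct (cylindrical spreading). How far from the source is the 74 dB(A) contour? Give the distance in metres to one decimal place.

14.8 m

The 4.0 dB drop corresponds to a distance ratio of 10^(4.0/10) for a line source.
r₂ = 5.9·10^((78−74)/10) = 5.9·10^(4.0/10) = 14.82 m.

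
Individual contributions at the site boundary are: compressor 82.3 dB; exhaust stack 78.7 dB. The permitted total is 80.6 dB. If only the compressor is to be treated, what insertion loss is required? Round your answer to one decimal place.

6.2 dB

The untreated sources together contribute 10^(78.7/10) = 7.413e+07, i.e. 78.70 dB.
The limit corresponds to 10^(80.6/10) = 1.148e+08; subtracting the fixed part leaves 4.068e+07 for the compressor, i.e. 76.09 dB.
So the compressor must be reduced from 82.3 to 76.09 dB: IL = 6.21 dB.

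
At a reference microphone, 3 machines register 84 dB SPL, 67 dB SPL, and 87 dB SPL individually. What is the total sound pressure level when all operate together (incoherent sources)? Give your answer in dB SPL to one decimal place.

88.8 dB SPL

For uncorrelated sources the intensities add, so convert each level to linear form, sum, and take 10·log₁₀ of the total.
Σ 10^(L/10) = 10^(84/10) + 10^(67/10) + 10^(87/10) = 7.574e+08.
L_total = 10·log₁₀(7.574e+08) = 88.79 dB SPL.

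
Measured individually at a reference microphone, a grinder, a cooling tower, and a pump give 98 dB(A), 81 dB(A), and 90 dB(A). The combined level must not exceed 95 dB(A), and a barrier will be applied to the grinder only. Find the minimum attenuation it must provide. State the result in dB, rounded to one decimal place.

4.9 dB

The untreated sources together contribute 10^(81/10) + 10^(90/10) = 1.126e+09, i.e. 90.51 dB(A).
The limit corresponds to 10^(95/10) = 3.162e+09; subtracting the fixed part leaves 2.036e+09 for the grinder, i.e. 93.09 dB(A).
Required insertion loss = 98 − 93.09 = 4.91 dB.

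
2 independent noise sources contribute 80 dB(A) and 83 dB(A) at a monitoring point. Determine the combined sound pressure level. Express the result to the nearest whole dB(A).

For uncorrelated sources the intensities add, so convert each level to linear form, sum, and take 10·log₁₀ of the total.
Σ 10^(L/10) = 10^(80/10) + 10^(83/10) = 2.995e+08.
L_total = 10·log₁₀(2.995e+08) = 84.76 dB(A).

85 dB(A)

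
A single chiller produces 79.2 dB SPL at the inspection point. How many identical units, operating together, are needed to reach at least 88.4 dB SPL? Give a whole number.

N identical sources give L₁ + 10·log₁₀ N, so require 10·log₁₀ N ≥ 88.4 − 79.2 = 9.2 dB.
N ≥ 10^(9.2/10) = 8.318, so N = 9.

9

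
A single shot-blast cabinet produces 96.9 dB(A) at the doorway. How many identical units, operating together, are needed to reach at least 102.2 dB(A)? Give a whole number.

Need L₁ + 10·log₁₀ N ≥ 102.2, i.e. log₁₀ N ≥ 0.53.
N ≥ 10^(5.3/10) = 3.388, so N = 4.

4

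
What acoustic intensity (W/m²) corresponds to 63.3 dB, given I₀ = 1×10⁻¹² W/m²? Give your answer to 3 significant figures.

I = I₀·10^(L/10) = 10⁻¹² × 10^(63.3/10) = 10^(-5.670).

2.14e-06 W/m²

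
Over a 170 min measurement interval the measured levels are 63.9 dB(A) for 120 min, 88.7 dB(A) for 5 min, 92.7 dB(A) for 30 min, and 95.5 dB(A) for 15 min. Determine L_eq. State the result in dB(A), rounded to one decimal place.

L_eq = 10·log₁₀[(1/T)·Σ tᵢ·10^(Lᵢ/10)] with T = 170 min.
Σ tᵢ·10^(Lᵢ/10) = 120·10^(63.9/10) + 5·10^(88.7/10) + 30·10^(92.7/10) + 15·10^(95.5/10) = 1.131e+11.
L_eq = 10·log₁₀(1.131e+11/170) = 88.23 dB(A).

88.2 dB(A)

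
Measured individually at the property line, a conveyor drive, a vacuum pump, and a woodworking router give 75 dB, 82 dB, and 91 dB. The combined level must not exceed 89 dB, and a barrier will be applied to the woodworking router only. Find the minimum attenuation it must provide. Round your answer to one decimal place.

Fixed contribution from the other sources: Σ 10^(L/10) = 10^(75/10) + 10^(82/10) = 1.901e+08 (82.79 dB).
The limit corresponds to 10^(89/10) = 7.943e+08; subtracting the fixed part leaves 6.042e+08 for the woodworking router, i.e. 87.81 dB.
So the woodworking router must be reduced from 91 to 87.81 dB: IL = 3.19 dB.

3.2 dB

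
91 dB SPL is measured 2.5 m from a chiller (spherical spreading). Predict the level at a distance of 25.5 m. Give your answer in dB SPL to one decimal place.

For a point source, L₂ = L₁ − 20·log₁₀(r₂/r₁).
L₂ = 91 − 20·log₁₀(25.5/2.5) = 91 − 20.172 = 70.83 dB SPL.

70.8 dB SPL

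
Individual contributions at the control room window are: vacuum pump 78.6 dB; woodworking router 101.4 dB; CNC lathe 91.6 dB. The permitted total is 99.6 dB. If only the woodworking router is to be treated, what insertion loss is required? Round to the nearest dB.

The untreated sources together contribute 10^(78.6/10) + 10^(91.6/10) = 1.518e+09, i.e. 91.81 dB.
To meet 99.6 dB overall, the treated woodworking router may contribute at most 10^(99.6/10) − 1.518e+09 = 7.602e+09, i.e. 98.81 dB.
Required insertion loss = 101.4 − 98.81 = 2.59 dB.

3 dB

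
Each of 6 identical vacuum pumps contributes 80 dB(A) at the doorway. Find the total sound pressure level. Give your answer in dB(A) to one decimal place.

87.8 dB(A)

N identical incoherent sources raise the level by 10·log₁₀ N.
L_total = 80 + 10·log₁₀(6) = 80 + 7.782 = 87.78 dB(A).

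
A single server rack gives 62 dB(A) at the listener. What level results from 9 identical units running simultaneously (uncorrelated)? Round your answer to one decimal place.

71.5 dB(A)

L_total = L₁ + 10·log₁₀ N for N identical incoherent sources.
L_total = 62 + 10·log₁₀(9) = 62 + 9.542 = 71.54 dB(A).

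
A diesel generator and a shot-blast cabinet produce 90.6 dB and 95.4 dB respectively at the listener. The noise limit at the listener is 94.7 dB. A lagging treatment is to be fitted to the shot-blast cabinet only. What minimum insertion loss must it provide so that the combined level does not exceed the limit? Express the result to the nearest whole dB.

Everything except the shot-blast cabinet sums to 10^(90.6/10) = 1.148e+09 in linear terms, 90.60 dB.
To meet 94.7 dB overall, the treated shot-blast cabinet may contribute at most 10^(94.7/10) − 1.148e+09 = 1.803e+09, i.e. 92.56 dB.
Required insertion loss = 95.4 − 92.56 = 2.84 dB.

3 dB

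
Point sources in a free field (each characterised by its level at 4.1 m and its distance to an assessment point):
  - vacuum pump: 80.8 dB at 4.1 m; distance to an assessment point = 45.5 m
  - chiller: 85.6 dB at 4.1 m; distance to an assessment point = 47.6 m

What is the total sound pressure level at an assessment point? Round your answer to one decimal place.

Apply inverse-square spreading to bring every level to the receiver, then sum 10^(L/10).
vacuum pump: 80.8 − 20·log₁₀(45.5/4.1) = 80.8 − 20.90 = 59.90 dB.
chiller: 85.6 − 20·log₁₀(47.6/4.1) = 85.6 − 21.30 = 64.30 dB.
Σ 10^(L/10) = 3.670e+06 → L_total = 10·log₁₀(3.670e+06) = 65.65 dB.

65.6 dB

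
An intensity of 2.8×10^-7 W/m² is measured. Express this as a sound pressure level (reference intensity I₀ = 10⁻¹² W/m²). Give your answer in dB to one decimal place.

Dividing by I₀ shifts the exponent by 12: I/I₀ = 2.8×10^5.
L = 10·(0.4472 + 5) = 54.47 dB.

54.5 dB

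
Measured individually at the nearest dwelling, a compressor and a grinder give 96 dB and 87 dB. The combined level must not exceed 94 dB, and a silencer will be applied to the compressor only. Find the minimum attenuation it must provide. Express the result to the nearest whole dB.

3 dB

The untreated sources together contribute 10^(87/10) = 5.012e+08, i.e. 87.00 dB.
To meet 94 dB overall, the treated compressor may contribute at most 10^(94/10) − 5.012e+08 = 2.011e+09, i.e. 93.03 dB.
Required insertion loss = 96 − 93.03 = 2.97 dB.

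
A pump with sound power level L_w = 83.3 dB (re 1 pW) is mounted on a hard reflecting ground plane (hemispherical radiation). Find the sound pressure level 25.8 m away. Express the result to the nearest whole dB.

47 dB

L_p = L_w − 10·log₁₀(2π·r²) with r = 25.8 m.
2π·r² = 4182 m², 10·log₁₀ of that is 36.214 dB.
L_p = 83.3 − 36.214 = 47.09 dB.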